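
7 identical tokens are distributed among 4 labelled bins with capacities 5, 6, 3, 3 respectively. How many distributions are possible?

Ignoring the caps, the number of non-negative solutions to x_1+…+x_4 = 7 is C(10,3) = 120.
Subtract solutions that violate a single cap (substitute x_i' = x_i − (cap_i+1)): x_1 ≥ 6 gives C(4,3) = 4; x_2 ≥ 7 gives C(3,3) = 1; x_3 ≥ 4 gives C(6,3) = 20; x_4 ≥ 4 gives C(6,3) = 20. Together 45.
No two caps can be exceeded simultaneously, so the pair terms are all 0.
By inclusion–exclusion the count is 120 − 45 + 0 = 75.

75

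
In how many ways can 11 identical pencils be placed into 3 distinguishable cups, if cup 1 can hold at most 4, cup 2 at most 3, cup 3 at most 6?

By stars and bars, unrestricted non-negative solutions to x_1+…+x_3 = 11 number C(11+2,2) = 78.
Subtract solutions that violate a single cap (substitute x_i' = x_i − (cap_i+1)): x_1 ≥ 5 gives C(8,2) = 28; x_2 ≥ 4 gives C(9,2) = 36; x_3 ≥ 7 gives C(6,2) = 15. Together 79.
Add back pairs where two caps are both exceeded: 6 + 0 + 1 = 7.
By inclusion–exclusion the count is 78 − 79 + 7 = 6.

6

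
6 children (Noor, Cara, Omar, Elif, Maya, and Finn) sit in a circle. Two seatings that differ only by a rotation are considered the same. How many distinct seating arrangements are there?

120

Seat Noor anywhere (absorbing the rotational symmetry), then permute the other 5: (5)! = 120.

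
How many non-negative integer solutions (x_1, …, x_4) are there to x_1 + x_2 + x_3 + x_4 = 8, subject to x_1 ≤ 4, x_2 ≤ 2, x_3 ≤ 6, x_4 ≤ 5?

76

By stars and bars, unrestricted non-negative solutions to x_1+…+x_4 = 8 number C(8+3,3) = 165.
Subtract solutions that violate a single cap (substitute x_i' = x_i − (cap_i+1)): x_1 ≥ 5 gives C(6,3) = 20; x_2 ≥ 3 gives C(8,3) = 56; x_3 ≥ 7 gives C(4,3) = 4; x_4 ≥ 6 gives C(5,3) = 10. Together 90.
Add back pairs where two caps are both exceeded: 1 + 0 + 0 + 0 + 0 + 0 = 1.
By inclusion–exclusion the count is 165 − 90 + 1 = 76.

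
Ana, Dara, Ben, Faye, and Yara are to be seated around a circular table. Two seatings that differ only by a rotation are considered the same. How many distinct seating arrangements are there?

24

Seat Ana anywhere (absorbing the rotational symmetry), then permute the other 4: (4)! = 24.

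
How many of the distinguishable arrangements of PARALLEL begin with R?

Fix R in the first position and arrange the remaining 7 letters.
Those 7 letters have A appearing twice and L appearing 3 times, giving (7)!/(3!·2!) = 420.

420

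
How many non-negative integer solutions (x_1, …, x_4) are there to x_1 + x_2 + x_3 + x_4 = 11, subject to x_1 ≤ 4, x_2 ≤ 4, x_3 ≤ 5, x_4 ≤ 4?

71

Without the upper bounds there are C(14,3) = 364 ways to split 11 among 4 variables.
Subtract solutions that violate a single cap (substitute x_i' = x_i − (cap_i+1)): x_1 ≥ 5 gives C(9,3) = 84; x_2 ≥ 5 gives C(9,3) = 84; x_3 ≥ 6 gives C(8,3) = 56; x_4 ≥ 5 gives C(9,3) = 84. Together 308.
Add back pairs where two caps are both exceeded: 4 + 1 + 4 + 1 + 4 + 1 = 15.
By inclusion–exclusion the count is 364 − 308 + 15 = 71.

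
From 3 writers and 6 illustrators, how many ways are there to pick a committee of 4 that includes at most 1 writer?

Split by how many writers are chosen (0 through 1).
Sum: C(3,0)·C(6,4) + C(3,1)·C(6,3) = 15 + 60 = 75.

75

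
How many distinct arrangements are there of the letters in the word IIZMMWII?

840

The 8 letters of IIZMMWII have repeats: I appearing 4 times and M appearing twice.
So there are 8! / (4!·2!) = 840 distinguishable arrangements.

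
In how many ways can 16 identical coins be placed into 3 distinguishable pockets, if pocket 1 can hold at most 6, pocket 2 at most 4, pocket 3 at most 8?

Without the upper bounds there are C(18,2) = 153 ways to split 16 among 3 pockets.
Subtract solutions that violate a single cap (substitute x_i' = x_i − (cap_i+1)): x_1 ≥ 7 gives C(11,2) = 55; x_2 ≥ 5 gives C(13,2) = 78; x_3 ≥ 9 gives C(9,2) = 36. Together 169.
Add back pairs where two caps are both exceeded: 15 + 1 + 6 = 22.
By inclusion–exclusion the count is 153 − 169 + 22 = 6.

6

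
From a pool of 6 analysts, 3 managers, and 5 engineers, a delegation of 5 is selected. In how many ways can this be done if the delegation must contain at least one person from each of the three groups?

Unrestricted: C(14,5) = 2002 ways to pick any 5 of the 14.
Subtract selections that omit an entire group: no analysts → C(8,5) = 56; no managers → C(11,5) = 462; no engineers → C(9,5) = 126.
Add back selections omitting two groups (i.e. drawn from a single group): C(6,5) + C(3,5) + C(5,5) = 7.
By inclusion–exclusion: 2002 − 644 + 7 = 1365.

1365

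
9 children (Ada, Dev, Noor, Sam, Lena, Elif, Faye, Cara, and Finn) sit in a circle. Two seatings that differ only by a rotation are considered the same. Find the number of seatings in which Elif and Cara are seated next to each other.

10080

Glue Elif and Cara into a block (2 internal orders). Seating 8 units around a circle gives (7)! arrangements.
So 2 × (7)! = 2 × 5040 = 10080.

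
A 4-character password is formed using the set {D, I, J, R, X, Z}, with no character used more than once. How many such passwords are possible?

Choose and order 4 of the 6 symbols: the first character has 6 options, the next 5, then 4, 3.
That product is 6 × 5 × 4 × 3 = 360.

360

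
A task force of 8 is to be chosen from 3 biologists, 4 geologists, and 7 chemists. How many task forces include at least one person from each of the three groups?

2793

Unrestricted: C(14,8) = 3003 ways to pick any 8 of the 14.
Subtract selections that omit an entire group: no biologists → C(11,8) = 165; no geologists → C(10,8) = 45; no chemists → C(7,8) = 0.
Add back selections omitting two groups (i.e. drawn from a single group): C(3,8) + C(4,8) + C(7,8) = 0.
By inclusion–exclusion: 3003 − 210 + 0 = 2793.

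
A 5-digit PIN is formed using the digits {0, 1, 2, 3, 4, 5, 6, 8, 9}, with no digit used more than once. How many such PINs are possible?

15120

Choose and order 5 of the 9 symbols: the first digit has 9 options, the next 8, and so on down to 5.
That product is 9 × 8 × 7 × 6 × 5 = 15120.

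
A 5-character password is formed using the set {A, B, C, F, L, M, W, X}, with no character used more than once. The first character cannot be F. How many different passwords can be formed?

The first character has 8−1 = 7 choices (anything except F).
The remaining 4 characters are filled from the other 7 symbols without repetition: 7 × 6 × 5 × 4 = 840.
Total: 7 × 840 = 5880.

5880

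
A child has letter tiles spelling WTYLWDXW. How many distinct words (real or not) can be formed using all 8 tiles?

Letter multiplicities in WTYLWDXW: D×1, L×1, T×1, W×3, X×1, Y×1.
Dividing 8! = 40320 by 3! = 6 for the repeated letters gives 6720.

6720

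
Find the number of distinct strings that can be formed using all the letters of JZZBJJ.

60

JZZBJJ has 6 letters with J appearing 3 times and Z appearing twice.
Dividing 6! = 720 by 3!·2! = 12 for the repeated letters gives 60.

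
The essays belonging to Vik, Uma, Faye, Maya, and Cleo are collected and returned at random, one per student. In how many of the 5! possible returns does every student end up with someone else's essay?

44

Count assignments avoiding every fixed point. For any j of the 5 students fixed to their own essay, the other 5−j can be arranged in (5−j)! ways.
By inclusion–exclusion this is Σ_{j=0}^{5} (−1)^j C(5,j)·(5−j)!.
Computing: 120 − 120 + 60 − 20 + 5 − 1 = 44.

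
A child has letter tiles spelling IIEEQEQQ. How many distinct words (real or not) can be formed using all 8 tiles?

IIEEQEQQ has 8 letters with E appearing 3 times, I appearing twice, and Q appearing 3 times.
Dividing 8! = 40320 by 3!·3!·2! = 72 for the repeated letters gives 560.

560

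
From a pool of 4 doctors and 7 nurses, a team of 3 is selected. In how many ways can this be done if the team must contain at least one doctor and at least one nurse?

126

Unrestricted: C(11,3) = 165 ways to pick any 3 of the 11.
Subtract selections that omit an entire group: no doctors → C(7,3) = 35; no nurses → C(4,3) = 4.
Both groups omitted at once is impossible, so 165 − 39 = 126.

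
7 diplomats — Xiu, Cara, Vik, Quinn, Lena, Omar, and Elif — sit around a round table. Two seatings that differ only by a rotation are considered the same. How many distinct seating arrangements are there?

720

Seat Xiu anywhere (absorbing the rotational symmetry), then permute the other 6: (6)! = 720.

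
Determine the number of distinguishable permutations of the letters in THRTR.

The 5 letters of THRTR have repeats: R appearing twice and T appearing twice.
Dividing 5! = 120 by 2!·2! = 4 for the repeated letters gives 30.

30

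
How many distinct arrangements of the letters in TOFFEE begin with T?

30

Fix T in the first position and arrange the remaining 5 letters.
Those 5 letters have E appearing twice and F appearing twice, giving (5)!/(2!·2!) = 30.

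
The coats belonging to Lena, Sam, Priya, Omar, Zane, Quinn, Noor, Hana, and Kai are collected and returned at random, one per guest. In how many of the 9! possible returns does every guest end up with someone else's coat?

133496

Count assignments avoiding every fixed point. For any j of the 9 guests fixed to their own coat, the other 9−j can be arranged in (9−j)! ways.
By inclusion–exclusion this is Σ_{j=0}^{9} (−1)^j C(9,j)·(9−j)!.
Computing: 362880 − 362880 + 181440 − 60480 + 15120 − 3024 + 504 − 72 + 9 − 1 = 133496.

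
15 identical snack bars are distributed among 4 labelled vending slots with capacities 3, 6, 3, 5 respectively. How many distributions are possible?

10

Ignoring the caps, the number of non-negative solutions to x_1+…+x_4 = 15 is C(18,3) = 816.
Subtract solutions that violate a single cap (substitute x_i' = x_i − (cap_i+1)): x_1 ≥ 4 gives C(14,3) = 364; x_2 ≥ 7 gives C(11,3) = 165; x_3 ≥ 4 gives C(14,3) = 364; x_4 ≥ 6 gives C(12,3) = 220. Together 1113.
Add back pairs where two caps are both exceeded: 35 + 120 + 56 + 35 + 10 + 56 = 312.
Subtract triples: 1 + 0 + 4 + 0 = 5.
By inclusion–exclusion the count is 816 − 1113 + 312 − 5 = 10.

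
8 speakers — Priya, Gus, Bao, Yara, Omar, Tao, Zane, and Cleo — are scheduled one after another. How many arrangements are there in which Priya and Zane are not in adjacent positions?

Of the 8! = 40320 arrangements, those with Priya and Zane adjacent number 2 × 7! = 10080 (treat the pair as a block with 2 internal orders).
So 40320 − 10080 = 30240 arrangements keep them apart.

30240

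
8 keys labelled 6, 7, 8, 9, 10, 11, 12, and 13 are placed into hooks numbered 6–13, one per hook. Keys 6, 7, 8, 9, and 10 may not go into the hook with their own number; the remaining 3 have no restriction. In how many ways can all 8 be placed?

Let Aᵢ (for 6 ≤ i ≤ 10) be the placements that put key i in its forbidden hook. Any j of these fix j positions, leaving (8−j)! ways to fill the rest, and there are C(5,j) ways to pick which j.
By inclusion–exclusion, the number of valid placements is Σ_{j=0}^{5} (−1)^j C(5,j)·(8−j)!.
Computing: 40320 − 25200 + 7200 − 1200 + 120 − 6 = 21234.

21234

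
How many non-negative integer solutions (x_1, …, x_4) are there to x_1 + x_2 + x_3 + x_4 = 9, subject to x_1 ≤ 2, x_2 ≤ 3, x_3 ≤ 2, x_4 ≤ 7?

32

By stars and bars, unrestricted non-negative solutions to x_1+…+x_4 = 9 number C(9+3,3) = 220.
Subtract solutions that violate a single cap (substitute x_i' = x_i − (cap_i+1)): x_1 ≥ 3 gives C(9,3) = 84; x_2 ≥ 4 gives C(8,3) = 56; x_3 ≥ 3 gives C(9,3) = 84; x_4 ≥ 8 gives C(4,3) = 4. Together 228.
Add back pairs where two caps are both exceeded: 10 + 20 + 0 + 10 + 0 + 0 = 40.
By inclusion–exclusion the count is 220 − 228 + 40 = 32.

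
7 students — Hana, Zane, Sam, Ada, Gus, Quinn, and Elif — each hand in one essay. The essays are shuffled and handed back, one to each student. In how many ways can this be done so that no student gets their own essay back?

1854

Let Aᵢ be the assignments in which student i gets their own essay. We want the size of the complement of A₁∪…∪A_7.
By inclusion–exclusion this is Σ_{j=0}^{7} (−1)^j C(7,j)·(7−j)!.
Computing: 5040 − 5040 + 2520 − 840 + 210 − 42 + 7 − 1 = 1854.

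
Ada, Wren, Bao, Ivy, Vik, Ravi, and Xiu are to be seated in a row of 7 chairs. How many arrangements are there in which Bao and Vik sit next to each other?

1440

Glue Bao and Vik into one block (2 internal orders), leaving 6 units to arrange in a row.
That gives 2 × 6! = 2 × 720 = 1440.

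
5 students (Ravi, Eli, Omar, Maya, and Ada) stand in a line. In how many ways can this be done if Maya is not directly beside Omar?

There are 5! = 120 arrangements in all. If Maya and Omar are adjacent, merging them into one block gives 2·(4)! = 48 arrangements.
So 120 − 48 = 72 arrangements keep them apart.

72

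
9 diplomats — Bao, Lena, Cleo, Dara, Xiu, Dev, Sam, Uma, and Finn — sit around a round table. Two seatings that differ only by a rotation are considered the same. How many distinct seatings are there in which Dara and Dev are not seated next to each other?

Without the restriction there are (8)! = 40320 seatings.
Those with Dara next to Dev: fuse the pair into one unit and seat 8 units around a circle — 2·(7)! = 10080.
Subtracting, 40320 − 10080 = 30240.

30240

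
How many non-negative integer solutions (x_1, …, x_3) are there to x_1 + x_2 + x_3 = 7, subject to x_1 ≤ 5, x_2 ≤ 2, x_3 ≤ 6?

By stars and bars, unrestricted non-negative solutions to x_1+…+x_3 = 7 number C(7+2,2) = 36.
Subtract solutions that violate a single cap (substitute x_i' = x_i − (cap_i+1)): x_1 ≥ 6 gives C(3,2) = 3; x_2 ≥ 3 gives C(6,2) = 15; x_3 ≥ 7 gives C(2,2) = 1. Together 19.
No two caps can be exceeded simultaneously, so the pair terms are all 0.
By inclusion–exclusion the count is 36 − 19 + 0 = 17.

17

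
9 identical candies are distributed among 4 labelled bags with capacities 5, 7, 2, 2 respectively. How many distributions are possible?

By stars and bars, unrestricted non-negative solutions to x_1+…+x_4 = 9 number C(9+3,3) = 220.
Subtract solutions that violate a single cap (substitute x_i' = x_i − (cap_i+1)): x_1 ≥ 6 gives C(6,3) = 20; x_2 ≥ 8 gives C(4,3) = 4; x_3 ≥ 3 gives C(9,3) = 84; x_4 ≥ 3 gives C(9,3) = 84. Together 192.
Add back pairs where two caps are both exceeded: 0 + 1 + 1 + 0 + 0 + 20 = 22.
By inclusion–exclusion the count is 220 − 192 + 22 = 50.

50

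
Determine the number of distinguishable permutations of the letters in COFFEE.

COFFEE has 6 letters with E appearing twice and F appearing twice.
So there are 6! / (2!·2!) = 180 distinguishable arrangements.

180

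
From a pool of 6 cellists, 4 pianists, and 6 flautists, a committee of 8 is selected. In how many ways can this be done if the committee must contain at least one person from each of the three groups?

12285

With no constraint there are C(16,8) = 12870 possible selections.
Subtract selections that omit an entire group: no cellists → C(10,8) = 45; no pianists → C(12,8) = 495; no flautists → C(10,8) = 45.
Add back selections omitting two groups (i.e. drawn from a single group): C(6,8) + C(4,8) + C(6,8) = 0.
By inclusion–exclusion: 12870 − 585 + 0 = 12285.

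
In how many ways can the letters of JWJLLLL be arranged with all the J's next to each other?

Treat the 2 copies of J as a single block. The multiset to arrange is then {JJ, L, L, L, L, W}, 6 items in all.
That gives (6)!/(4!) = 30 arrangements.

30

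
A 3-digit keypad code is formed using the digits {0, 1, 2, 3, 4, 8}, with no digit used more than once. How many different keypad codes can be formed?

120

Choose and order 3 of the 6 symbols: the first digit has 6 options, the next 5, then 4.
That product is 6 × 5 × 4 = 120.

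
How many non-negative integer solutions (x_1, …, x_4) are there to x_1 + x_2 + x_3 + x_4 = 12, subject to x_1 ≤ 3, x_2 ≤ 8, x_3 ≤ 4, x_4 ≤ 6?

Ignoring the caps, the number of non-negative solutions to x_1+…+x_4 = 12 is C(15,3) = 455.
Subtract solutions that violate a single cap (substitute x_i' = x_i − (cap_i+1)): x_1 ≥ 4 gives C(11,3) = 165; x_2 ≥ 9 gives C(6,3) = 20; x_3 ≥ 5 gives C(10,3) = 120; x_4 ≥ 7 gives C(8,3) = 56. Together 361.
Add back pairs where two caps are both exceeded: 0 + 20 + 4 + 0 + 0 + 1 = 25.
By inclusion–exclusion the count is 455 − 361 + 25 = 119.

119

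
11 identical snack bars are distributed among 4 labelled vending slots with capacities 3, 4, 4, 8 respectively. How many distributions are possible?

90

By stars and bars, unrestricted non-negative solutions to x_1+…+x_4 = 11 number C(11+3,3) = 364.
Subtract solutions that violate a single cap (substitute x_i' = x_i − (cap_i+1)): x_1 ≥ 4 gives C(10,3) = 120; x_2 ≥ 5 gives C(9,3) = 84; x_3 ≥ 5 gives C(9,3) = 84; x_4 ≥ 9 gives C(5,3) = 10. Together 298.
Add back pairs where two caps are both exceeded: 10 + 10 + 0 + 4 + 0 + 0 = 24.
By inclusion–exclusion the count is 364 − 298 + 24 = 90.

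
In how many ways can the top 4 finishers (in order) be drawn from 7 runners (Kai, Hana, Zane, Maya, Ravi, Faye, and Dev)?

840

There are 7 choices for 1st place, 6 for 2nd, and so on down to 4 for position 4.
That gives 7 × 6 × 5 × 4 = 840.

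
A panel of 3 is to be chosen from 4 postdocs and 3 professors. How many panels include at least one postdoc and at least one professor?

30

With no constraint there are C(7,3) = 35 possible selections.
Selections missing a whole group: no postdocs → C(3,3) = 1; no professors → C(4,3) = 4.
Both groups omitted at once is impossible, so 35 − 5 = 30.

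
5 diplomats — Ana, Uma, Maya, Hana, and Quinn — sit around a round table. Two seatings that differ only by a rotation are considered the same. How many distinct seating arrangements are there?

Fix one person's seat to break rotational symmetry; the remaining 4 people can be arranged in (4)! = 24 ways.

24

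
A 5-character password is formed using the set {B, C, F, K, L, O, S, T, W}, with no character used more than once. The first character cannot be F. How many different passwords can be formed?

The first character has 9−1 = 8 choices (anything except F).
The remaining 4 characters are filled from the other 8 symbols without repetition: 8 × 7 × 6 × 5 = 1680.
Total: 8 × 1680 = 13440.

13440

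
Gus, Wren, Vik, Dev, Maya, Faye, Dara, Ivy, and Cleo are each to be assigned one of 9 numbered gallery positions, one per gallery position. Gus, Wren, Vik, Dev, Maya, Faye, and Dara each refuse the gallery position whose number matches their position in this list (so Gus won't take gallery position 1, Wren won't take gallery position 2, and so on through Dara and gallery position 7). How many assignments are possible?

165016

Let Aᵢ (for 1 ≤ i ≤ 7) be the placements that put person i in their forbidden gallery position. Any j of these fix j positions, leaving (9−j)! ways to fill the rest, and there are C(7,j) ways to pick which j.
By inclusion–exclusion, the number of valid placements is Σ_{j=0}^{7} (−1)^j C(7,j)·(9−j)!.
Computing: 362880 − 282240 + 105840 − 25200 + 4200 − 504 + 42 − 2 = 165016.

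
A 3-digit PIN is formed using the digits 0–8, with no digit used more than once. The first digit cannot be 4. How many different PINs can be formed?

448

The first digit has 9−1 = 8 choices (anything except 4).
The remaining 2 digits are filled from the other 8 symbols without repetition: 8 × 7 = 56.
Total: 8 × 56 = 448.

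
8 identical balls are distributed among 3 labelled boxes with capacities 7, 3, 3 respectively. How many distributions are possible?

15

Ignoring the caps, the number of non-negative solutions to x_1+…+x_3 = 8 is C(10,2) = 45.
Subtract solutions that violate a single cap (substitute x_i' = x_i − (cap_i+1)): x_1 ≥ 8 gives C(2,2) = 1; x_2 ≥ 4 gives C(6,2) = 15; x_3 ≥ 4 gives C(6,2) = 15. Together 31.
Add back pairs where two caps are both exceeded: 0 + 0 + 1 = 1.
By inclusion–exclusion the count is 45 − 31 + 1 = 15.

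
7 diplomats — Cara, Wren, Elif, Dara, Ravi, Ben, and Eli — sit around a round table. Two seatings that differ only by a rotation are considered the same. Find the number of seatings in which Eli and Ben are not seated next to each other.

All circular seatings of 7 people number (6)! = 720.
Seatings with Eli beside Ben: treat them as a block with 2 internal orders, giving 2 × (5)! = 240.
Subtracting, 720 − 240 = 480.

480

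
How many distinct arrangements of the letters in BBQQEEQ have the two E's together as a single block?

Treat the 2 copies of E as a single block. The multiset to arrange is then {EE, B, B, Q, Q, Q}, 6 items in all.
That gives (6)!/(3!·2!) = 60 arrangements.

60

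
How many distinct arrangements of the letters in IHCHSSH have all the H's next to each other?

60

Treat the 3 copies of H as a single block. The multiset to arrange is then {HHH, C, I, S, S}, 5 items in all.
That gives (5)!/(2!) = 60 arrangements.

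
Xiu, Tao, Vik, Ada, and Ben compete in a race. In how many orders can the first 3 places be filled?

This is an ordered selection of 3 from 5: P(5,3).
That gives 5 × 4 × 3 = 60.

60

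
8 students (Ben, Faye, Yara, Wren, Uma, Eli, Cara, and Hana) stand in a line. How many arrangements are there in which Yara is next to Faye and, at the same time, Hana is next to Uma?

Treat {Yara,Faye} as one block (2 orders) and {Hana,Uma} as another (2 orders).
That leaves 6 units to arrange: 2 × 2 × 6! = 4 × 720 = 2880.

2880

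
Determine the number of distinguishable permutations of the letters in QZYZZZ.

30

The 6 letters of QZYZZZ have repeats: Z appearing 4 times.
So there are 6! / (4!) = 30 distinguishable arrangements.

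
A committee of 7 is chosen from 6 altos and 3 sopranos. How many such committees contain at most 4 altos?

15

Split by how many altos are chosen (0 through 4).
Sum: C(6,0)·C(3,7) + C(6,1)·C(3,6) + C(6,2)·C(3,5) + C(6,3)·C(3,4) + C(6,4)·C(3,3) = 0 + 0 + 0 + 0 + 15 = 15.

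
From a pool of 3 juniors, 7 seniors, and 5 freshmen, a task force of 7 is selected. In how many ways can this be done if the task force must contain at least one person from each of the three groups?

5516

Total 7-person selections from all 15: C(15,7) = 6435.
Subtract selections that omit an entire group: no juniors → C(12,7) = 792; no seniors → C(8,7) = 8; no freshmen → C(10,7) = 120.
Add back selections omitting two groups (i.e. drawn from a single group): C(3,7) + C(7,7) + C(5,7) = 1.
By inclusion–exclusion: 6435 − 920 + 1 = 5516.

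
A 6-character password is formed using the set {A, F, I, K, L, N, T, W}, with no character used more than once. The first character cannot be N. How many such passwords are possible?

The first character has 8−1 = 7 choices (anything except N).
The remaining 5 characters are filled from the other 7 symbols without repetition: 7 × 6 × 5 × 4 × 3 = 2520.
Total: 7 × 2520 = 17640.

17640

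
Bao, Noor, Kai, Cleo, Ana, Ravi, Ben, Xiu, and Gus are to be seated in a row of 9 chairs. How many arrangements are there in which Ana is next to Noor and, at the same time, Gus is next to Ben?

20160

Treat {Ana,Noor} as one block (2 orders) and {Gus,Ben} as another (2 orders).
That leaves 7 units to arrange: 2 × 2 × 7! = 4 × 5040 = 20160.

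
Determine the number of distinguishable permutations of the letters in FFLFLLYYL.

1260

FFLFLLYYL has 9 letters with F appearing 3 times, L appearing 4 times, and Y appearing twice.
The number of distinct arrangements is 9!/(4!·3!·2!) = 362880/288 = 1260.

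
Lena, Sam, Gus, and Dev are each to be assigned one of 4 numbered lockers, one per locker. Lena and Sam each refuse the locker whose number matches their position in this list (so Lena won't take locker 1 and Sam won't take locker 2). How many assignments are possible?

14

Let Aᵢ (for i ∈ {1, 2}) be the placements that put person i in their forbidden locker. Any j of these fix j positions, leaving (4−j)! ways to fill the rest, and there are C(2,j) ways to pick which j.
By inclusion–exclusion, the number of valid placements is Σ_{j=0}^{2} (−1)^j C(2,j)·(4−j)!.
Computing: 24 − 12 + 2 = 14.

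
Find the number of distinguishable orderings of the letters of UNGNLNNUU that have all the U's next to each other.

210

Treat the 3 copies of U as a single block. The multiset to arrange is then {UUU, G, L, N, N, N, N}, 7 items in all.
That gives (7)!/(4!) = 210 arrangements.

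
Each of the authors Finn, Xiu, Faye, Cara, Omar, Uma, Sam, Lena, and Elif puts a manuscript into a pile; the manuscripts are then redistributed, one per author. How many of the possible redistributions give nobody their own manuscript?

133496

This is the derangement count D_9: permutations of 9 items with no fixed point.
By inclusion–exclusion this is Σ_{j=0}^{9} (−1)^j C(9,j)·(9−j)!.
Computing: 362880 − 362880 + 181440 − 60480 + 15120 − 3024 + 504 − 72 + 9 − 1 = 133496.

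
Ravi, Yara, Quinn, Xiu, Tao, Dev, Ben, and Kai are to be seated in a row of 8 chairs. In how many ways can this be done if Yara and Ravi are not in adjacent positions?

Of the 8! = 40320 arrangements, those with Yara and Ravi adjacent number 2 × 7! = 10080 (treat the pair as a block with 2 internal orders).
So 40320 − 10080 = 30240 arrangements keep them apart.

30240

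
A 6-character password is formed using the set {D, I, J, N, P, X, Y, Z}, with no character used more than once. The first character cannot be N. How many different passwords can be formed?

17640

The first character has 8−1 = 7 choices (anything except N).
The remaining 5 characters are filled from the other 7 symbols without repetition: 7 × 6 × 5 × 4 × 3 = 2520.
Total: 7 × 2520 = 17640.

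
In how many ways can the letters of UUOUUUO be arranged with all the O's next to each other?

Treat the 2 copies of O as a single block. The multiset to arrange is then {OO, U, U, U, U, U}, 6 items in all.
That gives (6)!/(5!) = 6 arrangements.

6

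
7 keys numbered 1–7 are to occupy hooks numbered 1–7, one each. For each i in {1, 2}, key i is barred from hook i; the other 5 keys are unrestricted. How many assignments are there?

Let Aᵢ (for i ∈ {1, 2}) be the placements that put key i in its forbidden hook. Any j of these fix j positions, leaving (7−j)! ways to fill the rest, and there are C(2,j) ways to pick which j.
By inclusion–exclusion, the number of valid placements is Σ_{j=0}^{2} (−1)^j C(2,j)·(7−j)!.
Computing: 5040 − 1440 + 120 = 3720.

3720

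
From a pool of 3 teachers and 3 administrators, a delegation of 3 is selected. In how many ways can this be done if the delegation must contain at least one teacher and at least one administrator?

Total 3-person selections from all 6: C(6,3) = 20.
Subtract selections that omit an entire group: no teachers → C(3,3) = 1; no administrators → C(3,3) = 1.
Both groups omitted at once is impossible, so 20 − 2 = 18.

18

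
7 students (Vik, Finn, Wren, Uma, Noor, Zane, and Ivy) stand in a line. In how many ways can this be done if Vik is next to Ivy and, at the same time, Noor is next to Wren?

Treat {Vik,Ivy} as one block (2 orders) and {Noor,Wren} as another (2 orders).
That leaves 5 units to arrange: 2 × 2 × 5! = 4 × 120 = 480.

480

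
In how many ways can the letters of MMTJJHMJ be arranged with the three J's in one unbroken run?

120

Treat the 3 copies of J as a single block. The multiset to arrange is then {JJJ, H, M, M, M, T}, 6 items in all.
That gives (6)!/(3!) = 120 arrangements.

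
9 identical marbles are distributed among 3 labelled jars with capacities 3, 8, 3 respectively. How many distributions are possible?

By stars and bars, unrestricted non-negative solutions to x_1+…+x_3 = 9 number C(9+2,2) = 55.
Subtract solutions that violate a single cap (substitute x_i' = x_i − (cap_i+1)): x_1 ≥ 4 gives C(7,2) = 21; x_2 ≥ 9 gives C(2,2) = 1; x_3 ≥ 4 gives C(7,2) = 21. Together 43.
Add back pairs where two caps are both exceeded: 0 + 3 + 0 = 3.
By inclusion–exclusion the count is 55 − 43 + 3 = 15.

15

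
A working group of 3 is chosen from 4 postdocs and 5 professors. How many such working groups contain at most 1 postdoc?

Split by how many postdocs are chosen (0 through 1).
Sum: C(4,0)·C(5,3) + C(4,1)·C(5,2) = 10 + 40 = 50.

50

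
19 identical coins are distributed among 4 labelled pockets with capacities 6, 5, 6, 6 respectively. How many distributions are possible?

35

Ignoring the caps, the number of non-negative solutions to x_1+…+x_4 = 19 is C(22,3) = 1540.
Subtract solutions that violate a single cap (substitute x_i' = x_i − (cap_i+1)): x_1 ≥ 7 gives C(15,3) = 455; x_2 ≥ 6 gives C(16,3) = 560; x_3 ≥ 7 gives C(15,3) = 455; x_4 ≥ 7 gives C(15,3) = 455. Together 1925.
Add back pairs where two caps are both exceeded: 84 + 56 + 56 + 84 + 84 + 56 = 420.
By inclusion–exclusion the count is 1540 − 1925 + 420 = 35.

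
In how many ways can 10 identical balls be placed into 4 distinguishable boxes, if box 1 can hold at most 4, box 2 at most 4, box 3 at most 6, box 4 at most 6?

By stars and bars, unrestricted non-negative solutions to x_1+…+x_4 = 10 number C(10+3,3) = 286.
Subtract solutions that violate a single cap (substitute x_i' = x_i − (cap_i+1)): x_1 ≥ 5 gives C(8,3) = 56; x_2 ≥ 5 gives C(8,3) = 56; x_3 ≥ 7 gives C(6,3) = 20; x_4 ≥ 7 gives C(6,3) = 20. Together 152.
Add back pairs where two caps are both exceeded: 1 + 0 + 0 + 0 + 0 + 0 = 1.
By inclusion–exclusion the count is 286 − 152 + 1 = 135.

135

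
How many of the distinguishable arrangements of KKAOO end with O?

12

With the last slot taken by O, it remains to arrange the other 4 letters (KKAO).
Those 4 letters have K appearing twice, giving (4)!/(2!) = 12.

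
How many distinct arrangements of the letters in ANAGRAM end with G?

120

With the last slot taken by G, it remains to arrange the other 6 letters (ANARAM).
Those 6 letters have A appearing 3 times, giving (6)!/(3!) = 120.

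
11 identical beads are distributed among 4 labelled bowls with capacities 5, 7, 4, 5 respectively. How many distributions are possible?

150

Ignoring the caps, the number of non-negative solutions to x_1+…+x_4 = 11 is C(14,3) = 364.
Subtract solutions that violate a single cap (substitute x_i' = x_i − (cap_i+1)): x_1 ≥ 6 gives C(8,3) = 56; x_2 ≥ 8 gives C(6,3) = 20; x_3 ≥ 5 gives C(9,3) = 84; x_4 ≥ 6 gives C(8,3) = 56. Together 216.
Add back pairs where two caps are both exceeded: 0 + 1 + 0 + 0 + 0 + 1 = 2.
By inclusion–exclusion the count is 364 − 216 + 2 = 150.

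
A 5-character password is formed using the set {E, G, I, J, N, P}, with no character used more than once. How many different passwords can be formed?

With no repetition, fill the 5 characters in order: 6 choices, then 5, down to 2.
That product is 6 × 5 × 4 × 3 × 2 = 720.

720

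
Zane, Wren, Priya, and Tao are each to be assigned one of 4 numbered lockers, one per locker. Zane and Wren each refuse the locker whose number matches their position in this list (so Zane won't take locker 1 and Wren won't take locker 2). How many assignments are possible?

14

Let Aᵢ (for i ∈ {1, 2}) be the placements that put person i in their forbidden locker. Any j of these fix j positions, leaving (4−j)! ways to fill the rest, and there are C(2,j) ways to pick which j.
By inclusion–exclusion, the number of valid placements is Σ_{j=0}^{2} (−1)^j C(2,j)·(4−j)!.
Computing: 24 − 12 + 2 = 14.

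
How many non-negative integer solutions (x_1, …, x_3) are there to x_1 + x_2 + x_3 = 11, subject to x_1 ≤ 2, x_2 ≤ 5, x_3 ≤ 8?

Without the upper bounds there are C(13,2) = 78 ways to split 11 among 3 variables.
Subtract solutions that violate a single cap (substitute x_i' = x_i − (cap_i+1)): x_1 ≥ 3 gives C(10,2) = 45; x_2 ≥ 6 gives C(7,2) = 21; x_3 ≥ 9 gives C(4,2) = 6. Together 72.
Add back pairs where two caps are both exceeded: 6 + 0 + 0 = 6.
By inclusion–exclusion the count is 78 − 72 + 6 = 12.

12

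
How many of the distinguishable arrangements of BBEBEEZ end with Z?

20

With the last slot taken by Z, it remains to arrange the other 6 letters (BBEBEE).
Those 6 letters have B appearing 3 times and E appearing 3 times, giving (6)!/(3!·3!) = 20.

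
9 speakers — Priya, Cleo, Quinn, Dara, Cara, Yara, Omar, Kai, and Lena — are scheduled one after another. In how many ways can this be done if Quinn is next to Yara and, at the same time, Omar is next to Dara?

Treat {Quinn,Yara} as one block (2 orders) and {Omar,Dara} as another (2 orders).
That leaves 7 units to arrange: 2 × 2 × 7! = 4 × 5040 = 20160.

20160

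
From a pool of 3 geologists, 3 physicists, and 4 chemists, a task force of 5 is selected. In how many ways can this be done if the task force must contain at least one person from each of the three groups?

204

Total 5-person selections from all 10: C(10,5) = 252.
Selections missing a whole group: no geologists → C(7,5) = 21; no physicists → C(7,5) = 21; no chemists → C(6,5) = 6.
Add back selections omitting two groups (i.e. drawn from a single group): C(3,5) + C(3,5) + C(4,5) = 0.
By inclusion–exclusion: 252 − 48 + 0 = 204.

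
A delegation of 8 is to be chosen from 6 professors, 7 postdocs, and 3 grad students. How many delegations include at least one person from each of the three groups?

11529

Total 8-person selections from all 16: C(16,8) = 12870.
Selections missing a whole group: no professors → C(10,8) = 45; no postdocs → C(9,8) = 9; no grad students → C(13,8) = 1287.
Add back selections omitting two groups (i.e. drawn from a single group): C(6,8) + C(7,8) + C(3,8) = 0.
By inclusion–exclusion: 12870 − 1341 + 0 = 11529.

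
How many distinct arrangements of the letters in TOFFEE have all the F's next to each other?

Treat the 2 copies of F as a single block. The multiset to arrange is then {FF, E, E, O, T}, 5 items in all.
That gives (5)!/(2!) = 60 arrangements.

60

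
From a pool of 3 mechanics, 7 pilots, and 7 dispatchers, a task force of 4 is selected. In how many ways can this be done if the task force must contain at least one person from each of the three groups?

1029

Unrestricted: C(17,4) = 2380 ways to pick any 4 of the 17.
Subtract selections that omit an entire group: no mechanics → C(14,4) = 1001; no pilots → C(10,4) = 210; no dispatchers → C(10,4) = 210.
Add back selections omitting two groups (i.e. drawn from a single group): C(3,4) + C(7,4) + C(7,4) = 70.
By inclusion–exclusion: 2380 − 1421 + 70 = 1029.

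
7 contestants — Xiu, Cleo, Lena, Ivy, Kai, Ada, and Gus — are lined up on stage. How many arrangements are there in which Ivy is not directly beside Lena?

3600

Of the 7! = 5040 arrangements, those with Ivy and Lena adjacent number 2 × 6! = 1440 (treat the pair as a block with 2 internal orders).
Complementary counting: 5040 − 1440 = 3600.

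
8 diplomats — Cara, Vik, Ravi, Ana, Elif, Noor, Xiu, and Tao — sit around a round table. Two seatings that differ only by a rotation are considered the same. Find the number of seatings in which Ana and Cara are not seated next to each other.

All circular seatings of 8 people number (7)! = 5040.
Seatings with Ana beside Cara: treat them as a block with 2 internal orders, giving 2 × (6)! = 1440.
Subtracting, 5040 − 1440 = 3600.

3600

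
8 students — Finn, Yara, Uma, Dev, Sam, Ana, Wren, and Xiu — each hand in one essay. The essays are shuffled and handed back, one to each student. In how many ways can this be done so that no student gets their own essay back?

Count assignments avoiding every fixed point. For any j of the 8 students fixed to their own essay, the other 8−j can be arranged in (8−j)! ways.
By inclusion–exclusion this is Σ_{j=0}^{8} (−1)^j C(8,j)·(8−j)!.
Computing: 40320 − 40320 + 20160 − 6720 + 1680 − 336 + 56 − 8 + 1 = 14833.

14833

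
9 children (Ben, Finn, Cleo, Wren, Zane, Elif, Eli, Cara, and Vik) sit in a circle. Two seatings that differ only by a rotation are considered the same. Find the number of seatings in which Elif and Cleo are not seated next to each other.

30240

Without the restriction there are (8)! = 40320 seatings.
Seatings with Elif beside Cleo: treat them as a block with 2 internal orders, giving 2 × (7)! = 10080.
Subtracting, 40320 − 10080 = 30240.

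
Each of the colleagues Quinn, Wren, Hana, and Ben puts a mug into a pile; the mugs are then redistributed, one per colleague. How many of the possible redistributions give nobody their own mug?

9

Count assignments avoiding every fixed point. For any j of the 4 colleagues fixed to their own mug, the other 4−j can be arranged in (4−j)! ways.
By inclusion–exclusion this is Σ_{j=0}^{4} (−1)^j C(4,j)·(4−j)!.
Computing: 24 − 24 + 12 − 4 + 1 = 9.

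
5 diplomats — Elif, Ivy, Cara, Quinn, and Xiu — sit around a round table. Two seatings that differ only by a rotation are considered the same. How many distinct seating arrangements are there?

Around a circle, 5 distinct people have 5!/5 = (4)! = 24 rotationally distinct seatings.

24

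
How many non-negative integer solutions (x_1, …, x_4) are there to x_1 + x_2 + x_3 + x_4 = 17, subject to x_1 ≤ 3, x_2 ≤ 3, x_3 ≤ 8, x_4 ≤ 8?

By stars and bars, unrestricted non-negative solutions to x_1+…+x_4 = 17 number C(17+3,3) = 1140.
Subtract solutions that violate a single cap (substitute x_i' = x_i − (cap_i+1)): x_1 ≥ 4 gives C(16,3) = 560; x_2 ≥ 4 gives C(16,3) = 560; x_3 ≥ 9 gives C(11,3) = 165; x_4 ≥ 9 gives C(11,3) = 165. Together 1450.
Add back pairs where two caps are both exceeded: 220 + 35 + 35 + 35 + 35 + 0 = 360.
Subtract triples: 1 + 1 + 0 + 0 = 2.
By inclusion–exclusion the count is 1140 − 1450 + 360 − 2 = 48.

48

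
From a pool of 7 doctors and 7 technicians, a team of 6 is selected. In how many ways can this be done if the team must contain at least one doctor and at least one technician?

Total 6-person selections from all 14: C(14,6) = 3003.
Subtract selections that omit an entire group: no doctors → C(7,6) = 7; no technicians → C(7,6) = 7.
Both groups omitted at once is impossible, so 3003 − 14 = 2989.

2989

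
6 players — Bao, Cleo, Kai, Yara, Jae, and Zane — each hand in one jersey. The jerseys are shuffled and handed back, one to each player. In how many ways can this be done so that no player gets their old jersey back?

This is the derangement count D_6: permutations of 6 items with no fixed point.
By inclusion–exclusion this is Σ_{j=0}^{6} (−1)^j C(6,j)·(6−j)!.
Computing: 720 − 720 + 360 − 120 + 30 − 6 + 1 = 265.

265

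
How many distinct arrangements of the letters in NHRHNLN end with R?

Fix R in the last position and arrange the remaining 6 letters.
Those 6 letters have H appearing twice and N appearing 3 times, giving (6)!/(3!·2!) = 60.

60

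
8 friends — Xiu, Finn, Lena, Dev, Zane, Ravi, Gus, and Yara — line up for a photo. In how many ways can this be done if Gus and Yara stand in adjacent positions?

10080

Treat {Gus, Yara} as a single unit. There are 7 units to order, and the pair itself can be ordered 2 ways.
So the count is 2·(7)! = 10080.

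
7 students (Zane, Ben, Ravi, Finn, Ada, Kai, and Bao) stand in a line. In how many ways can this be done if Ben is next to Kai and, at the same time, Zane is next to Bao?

Treat {Ben,Kai} as one block (2 orders) and {Zane,Bao} as another (2 orders).
That leaves 5 units to arrange: 2 × 2 × 5! = 4 × 120 = 480.

480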